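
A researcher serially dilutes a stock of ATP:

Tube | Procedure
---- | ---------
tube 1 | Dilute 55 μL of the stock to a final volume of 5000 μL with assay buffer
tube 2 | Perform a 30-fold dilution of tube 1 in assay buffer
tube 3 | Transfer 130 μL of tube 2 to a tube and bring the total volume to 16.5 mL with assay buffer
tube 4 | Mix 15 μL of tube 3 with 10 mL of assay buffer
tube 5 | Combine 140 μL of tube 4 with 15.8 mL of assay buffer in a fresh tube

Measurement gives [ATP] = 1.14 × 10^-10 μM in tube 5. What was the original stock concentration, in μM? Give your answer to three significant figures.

3.00 μM

Step 1: 55 μL brought to 5000 μL → factor 5000/55 = 90.909
Step 2: 30-fold → factor 30
Step 3: 130 μL brought to 16.5 mL → factor 16500/130 = 126.92
Step 4: 15 μL + 10 mL = 10015 μL total → factor 10015/15 = 667.67
Step 5: 140 μL + 15.8 mL = 15940 μL total → factor 15940/140 = 113.86
Overall dilution factor = 90.909 × 30 × 126.92 × 667.67 × 113.86 = 2.6314 × 10^10
Stock = 1.14 × 10^-10 μM × 2.6314 × 10^10 = 3.00 μM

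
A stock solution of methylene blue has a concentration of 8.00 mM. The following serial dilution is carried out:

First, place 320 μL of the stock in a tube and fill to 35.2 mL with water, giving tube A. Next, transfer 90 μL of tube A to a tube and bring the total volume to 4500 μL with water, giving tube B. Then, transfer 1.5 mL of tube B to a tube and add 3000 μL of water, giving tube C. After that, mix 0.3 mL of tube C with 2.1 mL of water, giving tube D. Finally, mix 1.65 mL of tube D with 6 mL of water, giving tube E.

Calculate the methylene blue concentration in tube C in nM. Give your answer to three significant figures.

485 nM

Step 1: 320 μL brought to 35.2 mL → factor 35200/320 = 110
Step 2: 90 μL brought to 4500 μL → factor 4500/90 = 50
Step 3: 1.5 mL + 3000 μL = 4.5 mL total → factor 4.5/1.5 = 3
Dilution factor through tube C = 110 × 50 × 3 = 16500
[tube C] = 8.00 mM / 16500 = 0.0004848 mM = 485 nM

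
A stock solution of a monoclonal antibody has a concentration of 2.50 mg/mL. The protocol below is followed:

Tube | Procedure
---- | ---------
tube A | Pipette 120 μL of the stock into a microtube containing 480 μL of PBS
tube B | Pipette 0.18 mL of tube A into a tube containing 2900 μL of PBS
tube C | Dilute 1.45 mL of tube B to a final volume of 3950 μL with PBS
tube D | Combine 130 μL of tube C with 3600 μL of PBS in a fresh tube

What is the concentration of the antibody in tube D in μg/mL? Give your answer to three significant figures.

0.374 μg/mL

Step 1: 120 μL + 480 μL = 600 μL total → factor 600/120 = 5
Step 2: 0.18 mL + 2900 μL = 3.08 mL total → factor 3.08/0.18 = 17.111
Step 3: 1.45 mL brought to 3950 μL → factor 3.95/1.45 = 2.7241
Step 4: 130 μL + 3600 μL = 3730 μL total → factor 3730/130 = 28.692
Overall dilution factor = 5 × 17.111 × 2.7241 × 28.692 = 6687.2
Final = 2.50 mg/mL / 6687.2 = 0.0003738 mg/mL = 0.374 μg/mL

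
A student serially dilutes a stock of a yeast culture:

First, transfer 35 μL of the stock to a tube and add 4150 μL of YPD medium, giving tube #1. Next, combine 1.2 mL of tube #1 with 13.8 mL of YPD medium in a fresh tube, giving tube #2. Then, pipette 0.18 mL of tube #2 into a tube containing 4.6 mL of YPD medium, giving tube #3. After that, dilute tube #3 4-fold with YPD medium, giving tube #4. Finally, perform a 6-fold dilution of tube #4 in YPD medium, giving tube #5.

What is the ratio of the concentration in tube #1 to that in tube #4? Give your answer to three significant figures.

1.33 × 10^3

Step 1: 35 μL + 4150 μL = 4185 μL total → factor 4185/35 = 119.57
Step 2: 1.2 mL + 13.8 mL = 15 mL total → factor 15/1.2 = 12.5
Step 3: 0.18 mL + 4.6 mL = 4.78 mL total → factor 4.78/0.18 = 26.556
Step 4: 4-fold → factor 4
Dilution factor to tube #1 = 119.57; to tube #4 = 1.5876 × 10^5
[tube #1]/[tube #4] = (factor to tube #4)/(factor to tube #1) = 1.5876 × 10^5/119.57 = 1.33 × 10^3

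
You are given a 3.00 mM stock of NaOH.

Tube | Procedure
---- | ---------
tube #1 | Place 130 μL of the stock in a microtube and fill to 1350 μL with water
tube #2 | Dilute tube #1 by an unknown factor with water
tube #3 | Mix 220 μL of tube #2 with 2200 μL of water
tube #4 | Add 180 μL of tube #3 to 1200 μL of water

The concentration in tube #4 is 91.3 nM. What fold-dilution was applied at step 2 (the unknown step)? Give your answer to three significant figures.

37.5-fold

Step 1: 130 μL brought to 1350 μL → factor 1350/130 = 10.385
Step 2: unknown factor x
Step 3: 220 μL + 2200 μL = 2420 μL total → factor 2420/220 = 11
Step 4: 180 μL + 1200 μL = 1380 μL total → factor 1380/180 = 7.6667
Product of known-step factors = 875.77
Overall factor = 3.00 mM / (91.3 nM) = 32859
x = 32859 / 875.77 = 37.5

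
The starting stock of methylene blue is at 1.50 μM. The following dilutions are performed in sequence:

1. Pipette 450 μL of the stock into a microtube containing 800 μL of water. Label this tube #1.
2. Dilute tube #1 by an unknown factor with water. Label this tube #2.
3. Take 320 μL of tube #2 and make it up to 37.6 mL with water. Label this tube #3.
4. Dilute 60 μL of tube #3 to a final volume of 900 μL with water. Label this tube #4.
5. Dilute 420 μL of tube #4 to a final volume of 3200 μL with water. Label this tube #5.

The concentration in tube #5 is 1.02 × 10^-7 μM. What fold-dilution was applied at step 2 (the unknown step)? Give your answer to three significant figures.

394-fold

Step 1: 450 μL + 800 μL = 1250 μL total → factor 1250/450 = 2.7778
Step 2: unknown factor x
Step 3: 320 μL brought to 37.6 mL → factor 37600/320 = 117.5
Step 4: 60 μL brought to 900 μL → factor 900/60 = 15
Step 5: 420 μL brought to 3200 μL → factor 3200/420 = 7.619
Product of known-step factors = 37302
Overall factor = 1.50 μM / (1.02 × 10^-7 μM) = 1.4706 × 10^7
x = 1.4706 × 10^7 / 37302 = 394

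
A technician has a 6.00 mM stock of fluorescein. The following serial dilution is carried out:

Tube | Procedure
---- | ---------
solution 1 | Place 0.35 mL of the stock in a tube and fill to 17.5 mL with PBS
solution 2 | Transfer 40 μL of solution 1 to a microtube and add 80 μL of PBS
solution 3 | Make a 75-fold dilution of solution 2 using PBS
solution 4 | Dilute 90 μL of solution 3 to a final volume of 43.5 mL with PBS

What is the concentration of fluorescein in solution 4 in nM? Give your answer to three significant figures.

Step 1: 0.35 mL brought to 17.5 mL → factor 17.5/0.35 = 50
Step 2: 40 μL + 80 μL = 120 μL total → factor 120/40 = 3
Step 3: 75-fold → factor 75
Step 4: 90 μL brought to 43.5 mL → factor 43500/90 = 483.33
Dilution factor through solution 4 = 50 × 3 × 75 × 483.33 = 5.4375 × 10^6
[solution 4] = 6.00 mM / 5.4375 × 10^6 = 1.103 × 10^-6 mM = 1.10 nM

1.10 nM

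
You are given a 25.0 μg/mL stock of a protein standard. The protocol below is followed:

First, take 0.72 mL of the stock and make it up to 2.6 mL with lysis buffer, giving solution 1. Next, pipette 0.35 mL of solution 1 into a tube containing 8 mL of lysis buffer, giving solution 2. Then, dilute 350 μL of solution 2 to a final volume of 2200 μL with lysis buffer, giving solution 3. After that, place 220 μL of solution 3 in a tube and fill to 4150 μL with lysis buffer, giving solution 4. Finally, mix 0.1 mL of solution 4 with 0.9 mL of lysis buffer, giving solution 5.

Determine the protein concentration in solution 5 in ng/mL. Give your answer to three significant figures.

0.245 ng/mL

Step 1: 0.72 mL brought to 2.6 mL → factor 2.6/0.72 = 3.6111
Step 2: 0.35 mL + 8 mL = 8.35 mL total → factor 8.35/0.35 = 23.857
Step 3: 350 μL brought to 2200 μL → factor 2200/350 = 6.2857
Step 4: 220 μL brought to 4150 μL → factor 4150/220 = 18.864
Step 5: 0.1 mL + 0.9 mL = 1 mL total → factor 1/0.1 = 10
Overall dilution factor = 3.6111 × 23.857 × 6.2857 × 18.864 × 10 = 1.0215 × 10^5
Final = 25.0 μg/mL / 1.0215 × 10^5 = 0.0002447 μg/mL = 0.245 ng/mL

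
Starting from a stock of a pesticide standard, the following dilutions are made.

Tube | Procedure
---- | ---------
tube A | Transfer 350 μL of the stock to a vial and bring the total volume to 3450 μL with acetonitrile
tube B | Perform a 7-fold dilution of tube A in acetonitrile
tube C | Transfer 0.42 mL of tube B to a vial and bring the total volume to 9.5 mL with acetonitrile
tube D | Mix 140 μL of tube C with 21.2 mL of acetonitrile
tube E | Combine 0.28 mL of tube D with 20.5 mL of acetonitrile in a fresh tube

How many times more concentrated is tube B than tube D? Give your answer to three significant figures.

Step 1: 350 μL brought to 3450 μL → factor 3450/350 = 9.8571
Step 2: 7-fold → factor 7
Step 3: 0.42 mL brought to 9.5 mL → factor 9.5/0.42 = 22.619
Step 4: 140 μL + 21.2 mL = 21340 μL total → factor 21340/140 = 152.43
Dilution factor to tube B = 69; to tube D = 2.379 × 10^5
[tube B]/[tube D] = (factor to tube D)/(factor to tube B) = 2.379 × 10^5/69 = 3.45 × 10^3

3.45 × 10^3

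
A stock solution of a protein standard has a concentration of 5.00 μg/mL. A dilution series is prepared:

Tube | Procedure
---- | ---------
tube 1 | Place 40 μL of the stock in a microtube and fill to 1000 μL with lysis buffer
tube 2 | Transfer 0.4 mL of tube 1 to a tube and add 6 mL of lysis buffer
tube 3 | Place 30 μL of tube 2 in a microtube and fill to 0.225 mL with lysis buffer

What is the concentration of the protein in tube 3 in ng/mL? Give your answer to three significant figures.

1.67 ng/mL

Step 1: 40 μL brought to 1000 μL → factor 1000/40 = 25
Step 2: 0.4 mL + 6 mL = 6.4 mL total → factor 6.4/0.4 = 16
Step 3: 30 μL brought to 0.225 mL → factor 225/30 = 7.5
Overall dilution factor = 25 × 16 × 7.5 = 3000
Final = 5.00 μg/mL / 3000 = 0.001667 μg/mL = 1.67 ng/mL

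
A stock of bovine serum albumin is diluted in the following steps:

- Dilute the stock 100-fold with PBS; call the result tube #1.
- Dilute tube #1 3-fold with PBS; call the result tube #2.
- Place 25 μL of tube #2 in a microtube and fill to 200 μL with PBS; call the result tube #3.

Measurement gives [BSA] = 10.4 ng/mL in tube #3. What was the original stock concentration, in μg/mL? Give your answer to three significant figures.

Step 1: 100-fold → factor 100
Step 2: 3-fold → factor 3
Step 3: 25 μL brought to 200 μL → factor 200/25 = 8
Overall dilution factor = 100 × 3 × 8 = 2400
Stock = 10.4 ng/mL × 2400 = 2.496 × 10^4 ng/mL = 25.0 μg/mL

25.0 μg/mL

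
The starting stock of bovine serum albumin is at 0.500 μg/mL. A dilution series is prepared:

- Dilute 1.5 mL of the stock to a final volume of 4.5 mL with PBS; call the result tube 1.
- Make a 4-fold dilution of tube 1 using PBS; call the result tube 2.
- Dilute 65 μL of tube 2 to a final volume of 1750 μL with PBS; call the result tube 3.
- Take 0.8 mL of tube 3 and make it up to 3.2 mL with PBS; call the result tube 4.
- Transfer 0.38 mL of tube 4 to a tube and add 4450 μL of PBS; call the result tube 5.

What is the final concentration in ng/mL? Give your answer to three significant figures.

Step 1: 1.5 mL brought to 4.5 mL → factor 4.5/1.5 = 3
Step 2: 4-fold → factor 4
Step 3: 65 μL brought to 1750 μL → factor 1750/65 = 26.923
Step 4: 0.8 mL brought to 3.2 mL → factor 3.2/0.8 = 4
Step 5: 0.38 mL + 4450 μL = 4.83 mL total → factor 4.83/0.38 = 12.711
Overall dilution factor = 3 × 4 × 26.923 × 4 × 12.711 = 16426
Final = 0.500 μg/mL / 16426 = 3.044 × 10^-5 μg/mL = 0.0304 ng/mL

0.0304 ng/mL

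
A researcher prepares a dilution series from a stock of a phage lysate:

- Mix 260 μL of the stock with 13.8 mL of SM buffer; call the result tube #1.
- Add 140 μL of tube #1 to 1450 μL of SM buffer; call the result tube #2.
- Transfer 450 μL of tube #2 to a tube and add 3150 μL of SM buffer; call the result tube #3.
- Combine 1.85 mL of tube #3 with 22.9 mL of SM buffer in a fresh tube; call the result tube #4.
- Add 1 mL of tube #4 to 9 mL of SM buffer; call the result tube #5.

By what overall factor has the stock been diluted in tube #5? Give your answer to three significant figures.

Step 1: 260 μL + 13.8 mL = 14060 μL total → factor 14060/260 = 54.077
Step 2: 140 μL + 1450 μL = 1590 μL total → factor 1590/140 = 11.357
Step 3: 450 μL + 3150 μL = 3600 μL total → factor 3600/450 = 8
Step 4: 1.85 mL + 22.9 mL = 24.75 mL total → factor 24.75/1.85 = 13.378
Step 5: 1 mL + 9 mL = 10 mL total → factor 10/1 = 10
Overall dilution factor = 54.077 × 11.357 × 8 × 13.378 × 10 = 6.5732 × 10^5

6.57 × 10^5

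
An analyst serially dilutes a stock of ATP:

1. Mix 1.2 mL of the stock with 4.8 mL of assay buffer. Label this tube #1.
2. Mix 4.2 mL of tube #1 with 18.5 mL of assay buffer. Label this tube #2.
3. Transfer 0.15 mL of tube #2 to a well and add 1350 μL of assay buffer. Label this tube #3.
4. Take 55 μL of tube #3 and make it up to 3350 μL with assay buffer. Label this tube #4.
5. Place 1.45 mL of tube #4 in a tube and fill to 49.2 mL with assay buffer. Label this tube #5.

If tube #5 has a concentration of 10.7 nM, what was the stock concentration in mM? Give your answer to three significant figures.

Step 1: 1.2 mL + 4.8 mL = 6 mL total → factor 6/1.2 = 5
Step 2: 4.2 mL + 18.5 mL = 22.7 mL total → factor 22.7/4.2 = 5.4048
Step 3: 0.15 mL + 1350 μL = 1.5 mL total → factor 1.5/0.15 = 10
Step 4: 55 μL brought to 3350 μL → factor 3350/55 = 60.909
Step 5: 1.45 mL brought to 49.2 mL → factor 49.2/1.45 = 33.931
Overall dilution factor = 5 × 5.4048 × 10 × 60.909 × 33.931 = 5.585 × 10^5
Stock = 10.7 nM × 5.585 × 10^5 = 5.976 × 10^6 nM = 5.98 mM

5.98 mM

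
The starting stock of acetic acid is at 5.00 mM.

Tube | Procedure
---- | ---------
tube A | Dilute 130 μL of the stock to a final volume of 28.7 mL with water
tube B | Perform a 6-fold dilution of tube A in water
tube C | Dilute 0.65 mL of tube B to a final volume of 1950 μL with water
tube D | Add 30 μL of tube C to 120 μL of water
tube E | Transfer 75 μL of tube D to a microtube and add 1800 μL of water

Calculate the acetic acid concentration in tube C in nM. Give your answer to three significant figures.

Step 1: 130 μL brought to 28.7 mL → factor 28700/130 = 220.77
Step 2: 6-fold → factor 6
Step 3: 0.65 mL brought to 1950 μL → factor 1.95/0.65 = 3
Dilution factor through tube C = 220.77 × 6 × 3 = 3973.8
[tube C] = 5.00 mM / 3973.8 = 0.001258 mM = 1.26 × 10^3 nM

1.26 × 10^3 nM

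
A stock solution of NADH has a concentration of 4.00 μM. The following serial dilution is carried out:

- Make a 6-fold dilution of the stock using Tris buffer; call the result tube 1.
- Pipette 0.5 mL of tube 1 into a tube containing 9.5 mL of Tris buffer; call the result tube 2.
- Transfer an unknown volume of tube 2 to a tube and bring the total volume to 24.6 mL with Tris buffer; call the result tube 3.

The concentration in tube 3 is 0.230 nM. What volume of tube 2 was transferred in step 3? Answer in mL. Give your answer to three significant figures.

0.170 mL

Step 1: 6-fold → factor 6
Step 2: 0.5 mL + 9.5 mL = 10 mL total → factor 10/0.5 = 20
Step 3: v brought to 24.6 mL → factor = 24.6 mL/v
Product of known-step factors = 120
Overall factor = 4.00 μM / (0.230 nM) = 17391
Step-3 factor = 17391 / 120 = 144.93
v = 24.6 mL / 144.93 = 0.170 mL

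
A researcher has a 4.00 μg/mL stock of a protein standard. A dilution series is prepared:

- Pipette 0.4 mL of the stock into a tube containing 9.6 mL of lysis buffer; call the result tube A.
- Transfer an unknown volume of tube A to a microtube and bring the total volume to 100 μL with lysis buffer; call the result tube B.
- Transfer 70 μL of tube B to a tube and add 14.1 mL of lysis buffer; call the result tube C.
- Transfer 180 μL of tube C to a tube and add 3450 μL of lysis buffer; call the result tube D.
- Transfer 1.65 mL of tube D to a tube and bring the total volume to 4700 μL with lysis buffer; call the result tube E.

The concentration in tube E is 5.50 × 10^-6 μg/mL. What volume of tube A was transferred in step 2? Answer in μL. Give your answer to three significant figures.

40.0 μL

Step 1: 0.4 mL + 9.6 mL = 10 mL total → factor 10/0.4 = 25
Step 2: v brought to 100 μL → factor = 100 μL/v
Step 3: 70 μL + 14.1 mL = 14170 μL total → factor 14170/70 = 202.43
Step 4: 180 μL + 3450 μL = 3630 μL total → factor 3630/180 = 20.167
Step 5: 1.65 mL brought to 4700 μL → factor 4.7/1.65 = 2.8485
Product of known-step factors = 2.9071 × 10^5
Overall factor = 4.00 μg/mL / (5.50 × 10^-6 μg/mL) = 7.2727 × 10^5
Step-2 factor = 7.2727 × 10^5 / 2.9071 × 10^5 = 2.5017
v = 100 μL / 2.5017 = 40.0 μL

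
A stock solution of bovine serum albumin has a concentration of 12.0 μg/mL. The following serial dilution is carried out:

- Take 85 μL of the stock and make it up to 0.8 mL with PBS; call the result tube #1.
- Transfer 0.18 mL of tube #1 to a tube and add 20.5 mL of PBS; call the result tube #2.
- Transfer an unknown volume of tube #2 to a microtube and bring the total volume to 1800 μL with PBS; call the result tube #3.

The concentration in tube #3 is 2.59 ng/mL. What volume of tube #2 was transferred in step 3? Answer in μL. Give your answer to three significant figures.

420 μL

Step 1: 85 μL brought to 0.8 mL → factor 800/85 = 9.4118
Step 2: 0.18 mL + 20.5 mL = 20.68 mL total → factor 20.68/0.18 = 114.89
Step 3: v brought to 1800 μL → factor = 1800 μL/v
Product of known-step factors = 1081.3
Overall factor = 12.0 μg/mL / (2.59 ng/mL) = 4633.2
Step-3 factor = 4633.2 / 1081.3 = 4.2848
v = 1800 μL / 4.2848 = 420 μL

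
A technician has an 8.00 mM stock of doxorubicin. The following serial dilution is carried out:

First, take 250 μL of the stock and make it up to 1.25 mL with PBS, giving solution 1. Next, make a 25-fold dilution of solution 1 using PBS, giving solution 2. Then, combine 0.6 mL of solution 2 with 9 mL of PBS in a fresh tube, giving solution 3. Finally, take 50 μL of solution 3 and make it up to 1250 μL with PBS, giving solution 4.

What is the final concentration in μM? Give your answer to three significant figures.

0.160 μM

Step 1: 250 μL brought to 1.25 mL → factor 1250/250 = 5
Step 2: 25-fold → factor 25
Step 3: 0.6 mL + 9 mL = 9.6 mL total → factor 9.6/0.6 = 16
Step 4: 50 μL brought to 1250 μL → factor 1250/50 = 25
Overall dilution factor = 5 × 25 × 16 × 25 = 50000
Final = 8.00 mM / 50000 = 0.0001600 mM = 0.160 μM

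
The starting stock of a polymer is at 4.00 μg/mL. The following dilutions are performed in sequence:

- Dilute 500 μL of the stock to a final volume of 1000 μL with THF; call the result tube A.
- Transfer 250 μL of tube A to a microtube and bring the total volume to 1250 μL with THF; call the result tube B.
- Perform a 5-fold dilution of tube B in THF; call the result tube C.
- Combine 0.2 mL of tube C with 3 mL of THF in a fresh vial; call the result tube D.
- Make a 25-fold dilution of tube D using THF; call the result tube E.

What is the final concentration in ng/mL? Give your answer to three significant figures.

0.200 ng/mL

Step 1: 500 μL brought to 1000 μL → factor 1000/500 = 2
Step 2: 250 μL brought to 1250 μL → factor 1250/250 = 5
Step 3: 5-fold → factor 5
Step 4: 0.2 mL + 3 mL = 3.2 mL total → factor 3.2/0.2 = 16
Step 5: 25-fold → factor 25
Overall dilution factor = 2 × 5 × 5 × 16 × 25 = 20000
Final = 4.00 μg/mL / 20000 = 0.0002000 μg/mL = 0.200 ng/mL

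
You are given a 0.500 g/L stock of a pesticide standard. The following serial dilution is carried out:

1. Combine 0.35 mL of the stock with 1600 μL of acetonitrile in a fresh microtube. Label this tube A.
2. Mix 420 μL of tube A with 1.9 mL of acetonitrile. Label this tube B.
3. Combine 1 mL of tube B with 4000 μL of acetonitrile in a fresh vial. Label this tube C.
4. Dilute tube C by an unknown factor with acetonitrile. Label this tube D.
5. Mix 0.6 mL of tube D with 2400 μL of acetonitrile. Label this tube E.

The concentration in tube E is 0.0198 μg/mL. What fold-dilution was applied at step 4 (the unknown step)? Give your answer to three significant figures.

32.8-fold

Step 1: 0.35 mL + 1600 μL = 1.95 mL total → factor 1.95/0.35 = 5.5714
Step 2: 420 μL + 1.9 mL = 2320 μL total → factor 2320/420 = 5.5238
Step 3: 1 mL + 4000 μL = 5 mL total → factor 5/1 = 5
Step 4: unknown factor x
Step 5: 0.6 mL + 2400 μL = 3 mL total → factor 3/0.6 = 5
Product of known-step factors = 769.39
Overall factor = 0.500 g/L / (0.0198 μg/mL) = 25253
x = 25253 / 769.39 = 32.8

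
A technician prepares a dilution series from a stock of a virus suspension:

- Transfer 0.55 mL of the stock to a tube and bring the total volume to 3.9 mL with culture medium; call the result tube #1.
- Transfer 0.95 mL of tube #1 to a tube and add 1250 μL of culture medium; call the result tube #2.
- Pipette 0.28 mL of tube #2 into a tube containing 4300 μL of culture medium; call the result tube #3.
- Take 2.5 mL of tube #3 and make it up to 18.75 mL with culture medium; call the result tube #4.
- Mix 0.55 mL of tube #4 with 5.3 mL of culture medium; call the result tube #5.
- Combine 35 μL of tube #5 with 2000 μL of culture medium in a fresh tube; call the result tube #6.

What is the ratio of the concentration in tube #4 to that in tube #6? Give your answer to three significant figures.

Step 1: 0.55 mL brought to 3.9 mL → factor 3.9/0.55 = 7.0909
Step 2: 0.95 mL + 1250 μL = 2.2 mL total → factor 2.2/0.95 = 2.3158
Step 3: 0.28 mL + 4300 μL = 4.58 mL total → factor 4.58/0.28 = 16.357
Step 4: 2.5 mL brought to 18.75 mL → factor 18.75/2.5 = 7.5
Step 5: 0.55 mL + 5.3 mL = 5.85 mL total → factor 5.85/0.55 = 10.636
Step 6: 35 μL + 2000 μL = 2035 μL total → factor 2035/35 = 58.143
Dilution factor to tube #4 = 2014.5; to tube #6 = 1.2458 × 10^6
[tube #4]/[tube #6] = (factor to tube #6)/(factor to tube #4) = 1.2458 × 10^6/2014.5 = 618

618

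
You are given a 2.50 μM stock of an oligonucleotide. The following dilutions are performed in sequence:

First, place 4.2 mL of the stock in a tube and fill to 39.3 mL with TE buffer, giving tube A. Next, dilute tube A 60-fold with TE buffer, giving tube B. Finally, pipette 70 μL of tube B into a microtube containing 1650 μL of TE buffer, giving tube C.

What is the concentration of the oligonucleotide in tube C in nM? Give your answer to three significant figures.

Step 1: 4.2 mL brought to 39.3 mL → factor 39.3/4.2 = 9.3571
Step 2: 60-fold → factor 60
Step 3: 70 μL + 1650 μL = 1720 μL total → factor 1720/70 = 24.571
Overall dilution factor = 9.3571 × 60 × 24.571 = 13795
Final = 2.50 μM / 13795 = 0.0001812 μM = 0.181 nM

0.181 nM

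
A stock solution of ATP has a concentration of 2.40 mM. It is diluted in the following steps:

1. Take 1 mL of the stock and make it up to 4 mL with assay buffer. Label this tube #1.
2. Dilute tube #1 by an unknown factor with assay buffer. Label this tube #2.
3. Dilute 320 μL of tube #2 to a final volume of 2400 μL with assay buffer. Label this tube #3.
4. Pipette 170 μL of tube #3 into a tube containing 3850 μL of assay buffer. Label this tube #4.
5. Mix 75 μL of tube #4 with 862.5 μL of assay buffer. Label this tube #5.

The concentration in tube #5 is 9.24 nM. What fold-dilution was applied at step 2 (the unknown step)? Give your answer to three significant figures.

29.3-fold

Step 1: 1 mL brought to 4 mL → factor 4/1 = 4
Step 2: unknown factor x
Step 3: 320 μL brought to 2400 μL → factor 2400/320 = 7.5
Step 4: 170 μL + 3850 μL = 4020 μL total → factor 4020/170 = 23.647
Step 5: 75 μL + 862.5 μL = 937.5 μL total → factor 937.5/75 = 12.5
Product of known-step factors = 8867.6
Overall factor = 2.40 mM / (9.24 nM) = 2.5974 × 10^5
x = 2.5974 × 10^5 / 8867.6 = 29.3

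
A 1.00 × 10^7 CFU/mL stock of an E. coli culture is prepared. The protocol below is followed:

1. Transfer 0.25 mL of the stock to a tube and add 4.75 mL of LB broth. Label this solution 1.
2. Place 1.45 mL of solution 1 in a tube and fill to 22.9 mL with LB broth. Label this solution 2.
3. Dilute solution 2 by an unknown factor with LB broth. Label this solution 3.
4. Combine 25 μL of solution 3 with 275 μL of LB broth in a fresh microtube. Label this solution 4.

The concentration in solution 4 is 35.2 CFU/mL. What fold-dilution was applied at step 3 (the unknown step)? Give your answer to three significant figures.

75.0-fold

Step 1: 0.25 mL + 4.75 mL = 5 mL total → factor 5/0.25 = 20
Step 2: 1.45 mL brought to 22.9 mL → factor 22.9/1.45 = 15.793
Step 3: unknown factor x
Step 4: 25 μL + 275 μL = 300 μL total → factor 300/25 = 12
Product of known-step factors = 3790.3
Overall factor = 1.00 × 10^7 CFU/mL / (35.2 CFU/mL) = 2.8409 × 10^5
x = 2.8409 × 10^5 / 3790.3 = 75.0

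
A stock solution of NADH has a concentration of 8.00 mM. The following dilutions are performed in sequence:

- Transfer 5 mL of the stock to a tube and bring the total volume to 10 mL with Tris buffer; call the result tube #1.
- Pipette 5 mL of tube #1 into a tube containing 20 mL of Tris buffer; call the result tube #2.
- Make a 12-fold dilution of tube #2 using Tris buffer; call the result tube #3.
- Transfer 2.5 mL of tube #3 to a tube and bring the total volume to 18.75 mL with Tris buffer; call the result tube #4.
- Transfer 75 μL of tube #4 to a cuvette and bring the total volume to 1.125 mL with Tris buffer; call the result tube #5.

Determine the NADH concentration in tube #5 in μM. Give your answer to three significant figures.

0.593 μM

Step 1: 5 mL brought to 10 mL → factor 10/5 = 2
Step 2: 5 mL + 20 mL = 25 mL total → factor 25/5 = 5
Step 3: 12-fold → factor 12
Step 4: 2.5 mL brought to 18.75 mL → factor 18.75/2.5 = 7.5
Step 5: 75 μL brought to 1.125 mL → factor 1125/75 = 15
Overall dilution factor = 2 × 5 × 12 × 7.5 × 15 = 13500
Final = 8.00 mM / 13500 = 0.0005926 mM = 0.593 μM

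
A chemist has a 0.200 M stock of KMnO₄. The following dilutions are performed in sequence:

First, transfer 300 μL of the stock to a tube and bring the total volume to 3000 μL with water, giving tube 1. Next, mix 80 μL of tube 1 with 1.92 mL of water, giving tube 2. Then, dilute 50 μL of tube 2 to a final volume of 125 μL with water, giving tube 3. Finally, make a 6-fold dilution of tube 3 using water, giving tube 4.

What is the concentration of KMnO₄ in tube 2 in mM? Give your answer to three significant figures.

Step 1: 300 μL brought to 3000 μL → factor 3000/300 = 10
Step 2: 80 μL + 1.92 mL = 2000 μL total → factor 2000/80 = 25
Dilution factor through tube 2 = 10 × 25 = 250
[tube 2] = 0.200 M / 250 = 0.0008000 M = 0.800 mM

0.800 mM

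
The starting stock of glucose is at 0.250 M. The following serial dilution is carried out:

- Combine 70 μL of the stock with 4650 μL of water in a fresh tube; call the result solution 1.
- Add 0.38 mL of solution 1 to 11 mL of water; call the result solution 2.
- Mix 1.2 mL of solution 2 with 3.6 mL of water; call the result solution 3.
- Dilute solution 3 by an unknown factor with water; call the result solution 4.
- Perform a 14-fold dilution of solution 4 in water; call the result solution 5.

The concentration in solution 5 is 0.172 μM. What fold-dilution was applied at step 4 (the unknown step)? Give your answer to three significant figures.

12.9-fold

Step 1: 70 μL + 4650 μL = 4720 μL total → factor 4720/70 = 67.429
Step 2: 0.38 mL + 11 mL = 11.38 mL total → factor 11.38/0.38 = 29.947
Step 3: 1.2 mL + 3.6 mL = 4.8 mL total → factor 4.8/1.2 = 4
Step 4: unknown factor x
Step 5: 14-fold → factor 14
Product of known-step factors = 1.1308 × 10^5
Overall factor = 0.250 M / (0.172 μM) = 1.4535 × 10^6
x = 1.4535 × 10^6 / 1.1308 × 10^5 = 12.9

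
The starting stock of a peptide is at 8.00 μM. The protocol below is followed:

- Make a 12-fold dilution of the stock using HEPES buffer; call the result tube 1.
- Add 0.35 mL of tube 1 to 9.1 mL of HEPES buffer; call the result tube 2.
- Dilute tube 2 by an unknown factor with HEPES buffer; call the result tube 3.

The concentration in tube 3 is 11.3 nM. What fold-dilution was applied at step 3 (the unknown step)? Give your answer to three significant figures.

2.19-fold

Step 1: 12-fold → factor 12
Step 2: 0.35 mL + 9.1 mL = 9.45 mL total → factor 9.45/0.35 = 27
Step 3: unknown factor x
Product of known-step factors = 324
Overall factor = 8.00 μM / (11.3 nM) = 707.96
x = 707.96 / 324 = 2.19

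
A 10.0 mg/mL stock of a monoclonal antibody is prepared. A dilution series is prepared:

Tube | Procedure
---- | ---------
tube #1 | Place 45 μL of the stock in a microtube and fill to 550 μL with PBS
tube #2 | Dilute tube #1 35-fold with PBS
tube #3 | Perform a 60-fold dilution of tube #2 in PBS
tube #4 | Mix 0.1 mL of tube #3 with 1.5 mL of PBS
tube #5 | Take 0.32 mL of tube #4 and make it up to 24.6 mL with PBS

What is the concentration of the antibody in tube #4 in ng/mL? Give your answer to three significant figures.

Step 1: 45 μL brought to 550 μL → factor 550/45 = 12.222
Step 2: 35-fold → factor 35
Step 3: 60-fold → factor 60
Step 4: 0.1 mL + 1.5 mL = 1.6 mL total → factor 1.6/0.1 = 16
Dilution factor through tube #4 = 12.222 × 35 × 60 × 16 = 4.1067 × 10^5
[tube #4] = 10.0 mg/mL / 4.1067 × 10^5 = 2.435 × 10^-5 mg/mL = 24.4 ng/mL

24.4 ng/mL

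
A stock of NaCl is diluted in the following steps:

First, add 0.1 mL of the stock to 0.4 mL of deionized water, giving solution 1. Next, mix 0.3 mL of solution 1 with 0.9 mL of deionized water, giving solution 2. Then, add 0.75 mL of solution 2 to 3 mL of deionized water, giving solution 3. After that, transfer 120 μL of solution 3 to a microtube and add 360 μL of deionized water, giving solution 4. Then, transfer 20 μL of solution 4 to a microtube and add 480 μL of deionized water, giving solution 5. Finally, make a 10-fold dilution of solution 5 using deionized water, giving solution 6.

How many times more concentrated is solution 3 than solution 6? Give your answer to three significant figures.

1.00 × 10^3

Step 1: 0.1 mL + 0.4 mL = 0.5 mL total → factor 0.5/0.1 = 5
Step 2: 0.3 mL + 0.9 mL = 1.2 mL total → factor 1.2/0.3 = 4
Step 3: 0.75 mL + 3 mL = 3.75 mL total → factor 3.75/0.75 = 5
Step 4: 120 μL + 360 μL = 480 μL total → factor 480/120 = 4
Step 5: 20 μL + 480 μL = 500 μL total → factor 500/20 = 25
Step 6: 10-fold → factor 10
Dilution factor to solution 3 = 100; to solution 6 = 1 × 10^5
[solution 3]/[solution 6] = (factor to solution 6)/(factor to solution 3) = 1 × 10^5/100 = 1.00 × 10^3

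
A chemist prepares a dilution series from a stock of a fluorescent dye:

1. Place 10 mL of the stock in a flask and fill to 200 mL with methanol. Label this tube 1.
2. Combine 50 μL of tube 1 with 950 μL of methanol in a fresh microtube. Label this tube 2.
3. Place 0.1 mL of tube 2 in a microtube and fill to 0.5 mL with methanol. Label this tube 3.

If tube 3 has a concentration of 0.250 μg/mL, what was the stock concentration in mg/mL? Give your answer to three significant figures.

Step 1: 10 mL brought to 200 mL → factor 200/10 = 20
Step 2: 50 μL + 950 μL = 1000 μL total → factor 1000/50 = 20
Step 3: 0.1 mL brought to 0.5 mL → factor 0.5/0.1 = 5
Overall dilution factor = 20 × 20 × 5 = 2000
Stock = 0.250 μg/mL × 2000 = 500.0 μg/mL = 0.500 mg/mL

0.500 mg/mL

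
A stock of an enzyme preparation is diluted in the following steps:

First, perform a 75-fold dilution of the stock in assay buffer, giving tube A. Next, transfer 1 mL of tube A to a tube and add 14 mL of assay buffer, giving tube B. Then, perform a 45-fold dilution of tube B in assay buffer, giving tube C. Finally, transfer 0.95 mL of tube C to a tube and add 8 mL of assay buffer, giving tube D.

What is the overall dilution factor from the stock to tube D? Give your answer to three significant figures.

Step 1: 75-fold → factor 75
Step 2: 1 mL + 14 mL = 15 mL total → factor 15/1 = 15
Step 3: 45-fold → factor 45
Step 4: 0.95 mL + 8 mL = 8.95 mL total → factor 8.95/0.95 = 9.4211
Overall dilution factor = 75 × 15 × 45 × 9.4211 = 4.7694 × 10^5

4.77 × 10^5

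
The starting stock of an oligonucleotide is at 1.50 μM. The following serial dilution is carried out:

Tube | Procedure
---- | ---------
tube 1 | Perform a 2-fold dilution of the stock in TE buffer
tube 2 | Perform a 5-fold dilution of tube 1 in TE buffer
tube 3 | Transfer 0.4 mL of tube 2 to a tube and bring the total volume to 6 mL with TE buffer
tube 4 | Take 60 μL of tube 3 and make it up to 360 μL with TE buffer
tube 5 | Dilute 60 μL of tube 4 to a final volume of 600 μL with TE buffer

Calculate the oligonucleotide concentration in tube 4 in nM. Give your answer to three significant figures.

Step 1: 2-fold → factor 2
Step 2: 5-fold → factor 5
Step 3: 0.4 mL brought to 6 mL → factor 6/0.4 = 15
Step 4: 60 μL brought to 360 μL → factor 360/60 = 6
Dilution factor through tube 4 = 2 × 5 × 15 × 6 = 900
[tube 4] = 1.50 μM / 900 = 0.001667 μM = 1.67 nM

1.67 nM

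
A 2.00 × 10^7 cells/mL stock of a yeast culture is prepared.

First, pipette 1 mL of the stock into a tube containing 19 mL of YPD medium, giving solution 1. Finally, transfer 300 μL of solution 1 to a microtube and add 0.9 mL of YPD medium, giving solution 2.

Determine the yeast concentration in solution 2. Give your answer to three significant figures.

2.50 × 10^5 cells/mL

Step 1: 1 mL + 19 mL = 20 mL total → factor 20/1 = 20
Step 2: 300 μL + 0.9 mL = 1200 μL total → factor 1200/300 = 4
Overall dilution factor = 20 × 4 = 80
Final = 2.00 × 10^7 cells/mL / 80 = 2.50 × 10^5 cells/mL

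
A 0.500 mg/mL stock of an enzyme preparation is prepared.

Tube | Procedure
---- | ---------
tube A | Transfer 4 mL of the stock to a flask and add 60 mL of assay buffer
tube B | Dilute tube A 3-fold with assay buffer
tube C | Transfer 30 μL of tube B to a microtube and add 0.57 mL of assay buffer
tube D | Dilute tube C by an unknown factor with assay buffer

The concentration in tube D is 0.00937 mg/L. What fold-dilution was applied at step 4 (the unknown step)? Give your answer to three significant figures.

Step 1: 4 mL + 60 mL = 64 mL total → factor 64/4 = 16
Step 2: 3-fold → factor 3
Step 3: 30 μL + 0.57 mL = 600 μL total → factor 600/30 = 20
Step 4: unknown factor x
Product of known-step factors = 960
Overall factor = 0.500 mg/mL / (0.00937 mg/L) = 53362
x = 53362 / 960 = 55.6

55.6-fold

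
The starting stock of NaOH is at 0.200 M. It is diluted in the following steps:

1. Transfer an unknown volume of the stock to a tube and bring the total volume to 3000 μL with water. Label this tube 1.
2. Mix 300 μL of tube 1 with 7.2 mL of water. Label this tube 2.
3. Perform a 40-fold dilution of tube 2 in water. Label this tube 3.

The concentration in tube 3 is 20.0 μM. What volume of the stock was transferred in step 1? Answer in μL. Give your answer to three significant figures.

300 μL

Step 1: v brought to 3000 μL → factor = 3000 μL/v
Step 2: 300 μL + 7.2 mL = 7500 μL total → factor 7500/300 = 25
Step 3: 40-fold → factor 40
Product of known-step factors = 1000
Overall factor = 0.200 M / (20.0 μM) = 10000
Step-1 factor = 10000 / 1000 = 10
v = 3000 μL / 10 = 300 μL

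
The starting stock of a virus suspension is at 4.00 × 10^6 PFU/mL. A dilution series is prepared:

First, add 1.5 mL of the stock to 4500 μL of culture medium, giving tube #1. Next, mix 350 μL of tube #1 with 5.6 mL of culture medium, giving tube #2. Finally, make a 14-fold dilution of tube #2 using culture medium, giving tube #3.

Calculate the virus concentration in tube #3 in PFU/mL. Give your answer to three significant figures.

4.20 × 10^3 PFU/mL

Step 1: 1.5 mL + 4500 μL = 6 mL total → factor 6/1.5 = 4
Step 2: 350 μL + 5.6 mL = 5950 μL total → factor 5950/350 = 17
Step 3: 14-fold → factor 14
Dilution factor through tube #3 = 4 × 17 × 14 = 952
[tube #3] = 4.00 × 10^6 PFU/mL / 952 = 4.20 × 10^3 PFU/mL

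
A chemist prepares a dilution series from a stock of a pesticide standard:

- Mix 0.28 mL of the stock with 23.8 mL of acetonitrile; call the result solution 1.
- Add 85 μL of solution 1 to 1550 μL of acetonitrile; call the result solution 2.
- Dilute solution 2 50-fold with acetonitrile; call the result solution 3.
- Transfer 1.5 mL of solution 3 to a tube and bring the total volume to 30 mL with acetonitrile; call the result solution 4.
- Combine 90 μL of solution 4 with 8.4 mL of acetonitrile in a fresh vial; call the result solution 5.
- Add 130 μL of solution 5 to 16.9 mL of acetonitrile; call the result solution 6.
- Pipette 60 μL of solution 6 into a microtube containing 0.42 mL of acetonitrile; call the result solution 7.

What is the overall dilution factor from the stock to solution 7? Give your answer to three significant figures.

1.64 × 10^11

Step 1: 0.28 mL + 23.8 mL = 24.08 mL total → factor 24.08/0.28 = 86
Step 2: 85 μL + 1550 μL = 1635 μL total → factor 1635/85 = 19.235
Step 3: 50-fold → factor 50
Step 4: 1.5 mL brought to 30 mL → factor 30/1.5 = 20
Step 5: 90 μL + 8.4 mL = 8490 μL total → factor 8490/90 = 94.333
Step 6: 130 μL + 16.9 mL = 17030 μL total → factor 17030/130 = 131
Step 7: 60 μL + 0.42 mL = 480 μL total → factor 480/60 = 8
Overall dilution factor = 86 × 19.235 × 50 × 20 × 94.333 × 131 × 8 = 1.6354 × 10^11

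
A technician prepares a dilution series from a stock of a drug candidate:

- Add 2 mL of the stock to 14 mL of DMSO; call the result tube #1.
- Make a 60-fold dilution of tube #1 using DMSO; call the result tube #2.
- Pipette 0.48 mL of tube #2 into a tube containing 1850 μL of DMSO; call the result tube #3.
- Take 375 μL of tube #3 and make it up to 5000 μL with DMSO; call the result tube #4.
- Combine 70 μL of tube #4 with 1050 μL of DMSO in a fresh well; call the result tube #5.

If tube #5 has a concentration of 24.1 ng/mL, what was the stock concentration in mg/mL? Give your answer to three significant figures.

12.0 mg/mL

Step 1: 2 mL + 14 mL = 16 mL total → factor 16/2 = 8
Step 2: 60-fold → factor 60
Step 3: 0.48 mL + 1850 μL = 2.33 mL total → factor 2.33/0.48 = 4.8542
Step 4: 375 μL brought to 5000 μL → factor 5000/375 = 13.333
Step 5: 70 μL + 1050 μL = 1120 μL total → factor 1120/70 = 16
Overall dilution factor = 8 × 60 × 4.8542 × 13.333 × 16 = 4.9707 × 10^5
Stock = 24.1 ng/mL × 4.9707 × 10^5 = 1.198 × 10^7 ng/mL = 12.0 mg/mL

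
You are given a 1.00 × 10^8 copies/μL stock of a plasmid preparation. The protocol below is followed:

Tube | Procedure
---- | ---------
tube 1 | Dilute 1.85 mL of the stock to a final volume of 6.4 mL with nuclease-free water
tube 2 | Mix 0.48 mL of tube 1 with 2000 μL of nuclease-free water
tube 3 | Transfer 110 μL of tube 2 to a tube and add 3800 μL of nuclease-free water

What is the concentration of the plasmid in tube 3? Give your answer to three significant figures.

1.57 × 10^5 copies/μL

Step 1: 1.85 mL brought to 6.4 mL → factor 6.4/1.85 = 3.4595
Step 2: 0.48 mL + 2000 μL = 2.48 mL total → factor 2.48/0.48 = 5.1667
Step 3: 110 μL + 3800 μL = 3910 μL total → factor 3910/110 = 35.545
Overall dilution factor = 3.4595 × 5.1667 × 35.545 = 635.33
Final = 1.00 × 10^8 copies/μL / 635.33 = 1.57 × 10^5 copies/μL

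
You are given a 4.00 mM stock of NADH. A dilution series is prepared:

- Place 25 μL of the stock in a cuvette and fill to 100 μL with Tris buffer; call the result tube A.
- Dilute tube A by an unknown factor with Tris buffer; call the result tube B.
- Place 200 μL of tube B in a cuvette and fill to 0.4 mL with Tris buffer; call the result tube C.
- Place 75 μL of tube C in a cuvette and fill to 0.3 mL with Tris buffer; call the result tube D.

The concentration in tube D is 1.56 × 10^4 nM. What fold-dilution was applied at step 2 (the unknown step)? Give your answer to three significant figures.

Step 1: 25 μL brought to 100 μL → factor 100/25 = 4
Step 2: unknown factor x
Step 3: 200 μL brought to 0.4 mL → factor 400/200 = 2
Step 4: 75 μL brought to 0.3 mL → factor 300/75 = 4
Product of known-step factors = 32
Overall factor = 4.00 mM / (1.56 × 10^4 nM) = 256.41
x = 256.41 / 32 = 8.01

8.01-fold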